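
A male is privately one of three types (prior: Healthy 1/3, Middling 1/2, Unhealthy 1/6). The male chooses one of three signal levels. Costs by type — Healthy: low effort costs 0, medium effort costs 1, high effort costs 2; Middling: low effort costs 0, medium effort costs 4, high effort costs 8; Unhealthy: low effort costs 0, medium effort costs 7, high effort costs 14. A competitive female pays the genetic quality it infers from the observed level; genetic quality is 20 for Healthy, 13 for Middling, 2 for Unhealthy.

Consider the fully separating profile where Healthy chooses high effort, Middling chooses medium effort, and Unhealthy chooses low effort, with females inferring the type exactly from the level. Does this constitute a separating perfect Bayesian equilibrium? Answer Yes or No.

No

Separating mating payoffs: high effort → 20, medium effort → 13, low effort → 2.
Healthy (assigned high effort): low effort: 2 − 0 = 2; medium effort: 13 − 1 = 12; high effort: 20 − 2 = 18. Healthy stays.
Middling (assigned medium effort): low effort: 2 − 0 = 2; medium effort: 13 − 4 = 9; high effort: 20 − 8 = 12. Middling prefers high effort.
Unhealthy (assigned low effort): low effort: 2 − 0 = 2; medium effort: 13 − 7 = 6; high effort: 20 − 14 = 6. Unhealthy prefers medium effort.
At least one type deviates; the separating profile fails.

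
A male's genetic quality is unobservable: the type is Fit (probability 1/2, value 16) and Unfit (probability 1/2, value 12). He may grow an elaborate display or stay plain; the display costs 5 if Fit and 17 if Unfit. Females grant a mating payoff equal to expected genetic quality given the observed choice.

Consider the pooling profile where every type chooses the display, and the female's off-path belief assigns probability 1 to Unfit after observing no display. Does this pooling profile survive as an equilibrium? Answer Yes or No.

On path, the female holds the prior and pays 1/2·16 + 1/2·12 = 14. Off path (no display), believing Unfit, it pays 12.
Fit: the display nets 14 − 5 = 9; no display nets 12. Fit would deviate.
Unfit: the display nets 14 − 17 = -3; no display nets 12. Unfit would deviate.
A type deviates, so pooling fails.

No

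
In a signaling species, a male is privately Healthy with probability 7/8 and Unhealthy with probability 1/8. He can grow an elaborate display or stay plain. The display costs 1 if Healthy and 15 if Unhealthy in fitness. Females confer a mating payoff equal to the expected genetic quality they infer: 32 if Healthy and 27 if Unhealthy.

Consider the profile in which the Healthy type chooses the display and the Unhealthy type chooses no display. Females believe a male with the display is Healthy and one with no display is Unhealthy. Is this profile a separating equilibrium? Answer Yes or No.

Under these beliefs, the display earns mating payoff 32 and no display earns mating payoff 27.
Healthy: the display nets 32 − 1 = 31; no display nets 27. Healthy prefers the display.
Unhealthy: the display nets 32 − 15 = 17; no display nets 27. Unhealthy prefers no display.
Neither type deviates, so the separating profile is an equilibrium.

Yes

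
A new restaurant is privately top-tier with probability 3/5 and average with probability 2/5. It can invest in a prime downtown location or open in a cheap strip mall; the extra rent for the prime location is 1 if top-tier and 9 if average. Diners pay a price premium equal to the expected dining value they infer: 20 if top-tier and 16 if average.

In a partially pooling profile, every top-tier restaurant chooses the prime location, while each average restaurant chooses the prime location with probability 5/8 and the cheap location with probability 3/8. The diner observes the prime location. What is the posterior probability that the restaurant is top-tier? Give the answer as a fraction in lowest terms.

12/17

P(the prime location) = (3/5)·1 + (2/5)·(5/8) = 17/20.
By Bayes' rule, P(top-tier | the prime location) = (3/5) / (17/20) = 12/17.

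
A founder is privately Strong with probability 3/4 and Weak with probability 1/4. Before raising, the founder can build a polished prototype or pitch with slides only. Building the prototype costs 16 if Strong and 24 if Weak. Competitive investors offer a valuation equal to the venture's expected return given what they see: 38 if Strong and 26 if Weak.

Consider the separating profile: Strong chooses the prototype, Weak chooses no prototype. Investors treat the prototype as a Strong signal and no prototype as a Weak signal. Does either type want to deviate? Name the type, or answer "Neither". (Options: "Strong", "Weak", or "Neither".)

The prototype pays 38; no prototype pays 26.
Strong: assigned the prototype, nets 38 − 16 = 22; deviating to no prototype nets 26.
Weak: assigned no prototype, nets 26; deviating to the prototype nets 38 − 24 = 14.
The Strong type gains 4 by deviating.

Strong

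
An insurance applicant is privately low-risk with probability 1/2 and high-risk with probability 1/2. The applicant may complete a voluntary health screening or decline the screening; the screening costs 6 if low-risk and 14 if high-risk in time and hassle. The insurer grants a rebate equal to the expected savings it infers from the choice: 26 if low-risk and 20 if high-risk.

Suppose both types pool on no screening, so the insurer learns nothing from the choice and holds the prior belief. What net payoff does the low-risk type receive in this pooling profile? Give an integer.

23

Pooled rebate = 1/2·26 + 1/2·20 = 23.
low-risk pays no cost for no screening, so net payoff = 23.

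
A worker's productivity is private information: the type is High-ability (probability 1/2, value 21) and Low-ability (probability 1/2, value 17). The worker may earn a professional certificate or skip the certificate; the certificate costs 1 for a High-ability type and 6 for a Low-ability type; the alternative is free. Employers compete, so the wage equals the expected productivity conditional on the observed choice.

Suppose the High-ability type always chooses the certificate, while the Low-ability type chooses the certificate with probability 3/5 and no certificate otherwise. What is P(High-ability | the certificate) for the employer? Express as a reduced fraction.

5/8

P(the certificate) = (1/2)·1 + (1/2)·(3/5) = 4/5.
By Bayes' rule, P(High-ability | the certificate) = (1/2) / (4/5) = 5/8.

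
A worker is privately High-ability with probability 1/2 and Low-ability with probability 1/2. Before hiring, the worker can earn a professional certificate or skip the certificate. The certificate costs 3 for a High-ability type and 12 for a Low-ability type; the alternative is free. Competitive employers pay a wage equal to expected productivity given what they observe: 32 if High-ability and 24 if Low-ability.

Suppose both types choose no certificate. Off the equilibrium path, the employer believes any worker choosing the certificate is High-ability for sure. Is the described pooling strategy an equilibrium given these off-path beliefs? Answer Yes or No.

On path, the employer holds the prior and pays 1/2·32 + 1/2·24 = 28. Off path (the certificate), believing High-ability, it pays 32.
High-ability: no certificate nets 28; the certificate nets 32 − 3 = 29. High-ability would deviate.
Low-ability: no certificate nets 28; the certificate nets 32 − 12 = 20. Low-ability stays.
A type deviates, so pooling fails.

No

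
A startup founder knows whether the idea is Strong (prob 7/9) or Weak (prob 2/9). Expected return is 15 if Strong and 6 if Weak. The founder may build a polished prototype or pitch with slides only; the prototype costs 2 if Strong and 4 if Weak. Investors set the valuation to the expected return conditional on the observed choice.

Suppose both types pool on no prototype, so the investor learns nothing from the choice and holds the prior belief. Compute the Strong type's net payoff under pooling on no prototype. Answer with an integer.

13

Pooled valuation = 7/9·15 + 2/9·6 = 13.
Strong pays no cost for no prototype, so net payoff = 13.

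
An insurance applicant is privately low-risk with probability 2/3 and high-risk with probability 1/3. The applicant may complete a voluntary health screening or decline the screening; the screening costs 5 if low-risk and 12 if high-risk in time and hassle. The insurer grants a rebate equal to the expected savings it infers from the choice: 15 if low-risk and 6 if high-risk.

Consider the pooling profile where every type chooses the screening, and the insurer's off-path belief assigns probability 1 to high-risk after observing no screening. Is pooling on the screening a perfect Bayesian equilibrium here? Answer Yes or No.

On path, the insurer holds the prior and pays 2/3·15 + 1/3·6 = 12. Off path (no screening), believing high-risk, it pays 6.
low-risk: the screening nets 12 − 5 = 7; no screening nets 6. low-risk stays.
high-risk: the screening nets 12 − 12 = 0; no screening nets 6. high-risk would deviate.
A type deviates, so pooling fails.

No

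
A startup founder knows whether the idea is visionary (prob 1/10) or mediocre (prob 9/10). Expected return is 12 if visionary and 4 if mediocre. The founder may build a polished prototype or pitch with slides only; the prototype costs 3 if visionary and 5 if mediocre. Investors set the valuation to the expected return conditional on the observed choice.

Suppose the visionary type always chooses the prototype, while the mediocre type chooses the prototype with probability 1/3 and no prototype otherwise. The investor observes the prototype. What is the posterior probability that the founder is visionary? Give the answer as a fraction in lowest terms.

P(the prototype) = (1/10)·1 + (9/10)·(1/3) = 2/5.
By Bayes' rule, P(visionary | the prototype) = (1/10) / (2/5) = 1/4.

1/4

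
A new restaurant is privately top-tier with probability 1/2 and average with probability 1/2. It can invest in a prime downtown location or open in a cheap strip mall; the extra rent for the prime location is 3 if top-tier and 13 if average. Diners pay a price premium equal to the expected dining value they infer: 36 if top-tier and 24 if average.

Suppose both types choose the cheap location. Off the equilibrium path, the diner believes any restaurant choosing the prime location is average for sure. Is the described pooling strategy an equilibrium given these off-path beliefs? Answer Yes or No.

Yes

On path, the diner holds the prior and pays 1/2·36 + 1/2·24 = 30. Off path (the prime location), believing average, it pays 24.
top-tier: the cheap location nets 30; the prime location nets 24 − 3 = 21. top-tier stays.
average: the cheap location nets 30; the prime location nets 24 − 13 = 11. average stays.
No type deviates, so pooling is sustained.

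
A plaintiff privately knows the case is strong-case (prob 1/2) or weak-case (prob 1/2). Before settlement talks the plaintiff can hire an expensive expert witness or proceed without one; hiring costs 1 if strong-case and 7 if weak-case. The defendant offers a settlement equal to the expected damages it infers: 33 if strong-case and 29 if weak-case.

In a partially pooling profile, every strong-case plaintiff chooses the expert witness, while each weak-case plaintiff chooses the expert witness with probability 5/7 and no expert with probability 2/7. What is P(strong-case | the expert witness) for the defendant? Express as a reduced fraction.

7/12

P(the expert witness) = (1/2)·1 + (1/2)·(5/7) = 6/7.
By Bayes' rule, P(strong-case | the expert witness) = (1/2) / (6/7) = 7/12.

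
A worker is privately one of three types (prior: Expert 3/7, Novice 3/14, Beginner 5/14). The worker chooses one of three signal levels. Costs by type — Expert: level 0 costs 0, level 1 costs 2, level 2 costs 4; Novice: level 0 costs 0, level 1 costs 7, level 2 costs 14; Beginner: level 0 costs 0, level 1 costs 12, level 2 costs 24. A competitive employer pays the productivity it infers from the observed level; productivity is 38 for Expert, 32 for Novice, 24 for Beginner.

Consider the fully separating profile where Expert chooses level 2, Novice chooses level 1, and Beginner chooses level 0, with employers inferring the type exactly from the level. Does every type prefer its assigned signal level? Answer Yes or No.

Yes

Separating wages: level 2 → 38, level 1 → 32, level 0 → 24.
Expert (assigned level 2): level 0: 24 − 0 = 24; level 1: 32 − 2 = 30; level 2: 38 − 4 = 34. Expert stays.
Novice (assigned level 1): level 0: 24 − 0 = 24; level 1: 32 − 7 = 25; level 2: 38 − 14 = 24. Novice stays.
Beginner (assigned level 0): level 0: 24 − 0 = 24; level 1: 32 − 12 = 20; level 2: 38 − 24 = 14. Beginner stays.
Every type prefers its assigned level; separation holds.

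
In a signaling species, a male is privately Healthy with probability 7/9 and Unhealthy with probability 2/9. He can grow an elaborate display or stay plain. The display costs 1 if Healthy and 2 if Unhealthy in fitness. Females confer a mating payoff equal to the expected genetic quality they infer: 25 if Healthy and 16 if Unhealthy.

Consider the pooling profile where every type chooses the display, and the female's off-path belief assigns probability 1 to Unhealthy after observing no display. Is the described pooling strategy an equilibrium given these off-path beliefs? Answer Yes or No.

On path, the female holds the prior and pays 7/9·25 + 2/9·16 = 23. Off path (no display), believing Unhealthy, it pays 16.
Healthy: the display nets 23 − 1 = 22; no display nets 16. Healthy stays.
Unhealthy: the display nets 23 − 2 = 21; no display nets 16. Unhealthy stays.
No type deviates, so pooling is sustained.

Yes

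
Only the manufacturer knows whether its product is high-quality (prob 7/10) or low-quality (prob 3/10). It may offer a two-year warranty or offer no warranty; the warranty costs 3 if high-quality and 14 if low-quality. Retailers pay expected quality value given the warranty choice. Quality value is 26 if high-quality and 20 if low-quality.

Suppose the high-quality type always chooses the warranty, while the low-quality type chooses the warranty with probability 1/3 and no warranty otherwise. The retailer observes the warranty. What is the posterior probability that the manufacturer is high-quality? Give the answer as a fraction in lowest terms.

7/8

P(the warranty) = (7/10)·1 + (3/10)·(1/3) = 4/5.
By Bayes' rule, P(high-quality | the warranty) = (7/10) / (4/5) = 7/8.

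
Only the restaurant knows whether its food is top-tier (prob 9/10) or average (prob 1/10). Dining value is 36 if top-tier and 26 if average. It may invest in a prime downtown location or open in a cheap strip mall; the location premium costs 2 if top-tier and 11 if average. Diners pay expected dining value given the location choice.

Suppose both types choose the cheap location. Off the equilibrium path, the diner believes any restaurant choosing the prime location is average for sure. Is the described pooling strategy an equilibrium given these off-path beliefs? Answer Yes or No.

Yes

On path, the diner holds the prior and pays 9/10·36 + 1/10·26 = 35. Off path (the prime location), believing average, it pays 26.
top-tier: the cheap location nets 35; the prime location nets 26 − 2 = 24. top-tier stays.
average: the cheap location nets 35; the prime location nets 26 − 11 = 15. average stays.
No type deviates, so pooling is sustained.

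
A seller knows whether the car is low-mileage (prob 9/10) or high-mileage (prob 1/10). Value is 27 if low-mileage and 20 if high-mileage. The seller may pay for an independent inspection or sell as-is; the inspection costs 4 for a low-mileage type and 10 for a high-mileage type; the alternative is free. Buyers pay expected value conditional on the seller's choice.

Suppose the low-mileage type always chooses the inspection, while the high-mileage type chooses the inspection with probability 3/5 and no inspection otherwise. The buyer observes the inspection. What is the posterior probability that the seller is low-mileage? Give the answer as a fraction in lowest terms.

15/16

P(the inspection) = (9/10)·1 + (1/10)·(3/5) = 24/25.
By Bayes' rule, P(low-mileage | the inspection) = (9/10) / (24/25) = 15/16.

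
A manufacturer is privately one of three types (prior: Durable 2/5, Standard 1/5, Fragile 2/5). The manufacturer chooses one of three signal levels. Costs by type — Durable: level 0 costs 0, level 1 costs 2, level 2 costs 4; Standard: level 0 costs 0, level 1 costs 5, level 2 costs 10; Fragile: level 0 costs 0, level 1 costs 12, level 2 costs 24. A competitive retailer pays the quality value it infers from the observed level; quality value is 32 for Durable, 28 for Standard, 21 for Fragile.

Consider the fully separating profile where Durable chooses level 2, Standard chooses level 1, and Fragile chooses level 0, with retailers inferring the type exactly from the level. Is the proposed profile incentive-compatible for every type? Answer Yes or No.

Separating prices: level 2 → 32, level 1 → 28, level 0 → 21.
Durable (assigned level 2): level 0: 21 − 0 = 21; level 1: 28 − 2 = 26; level 2: 32 − 4 = 28. Durable stays.
Standard (assigned level 1): level 0: 21 − 0 = 21; level 1: 28 − 5 = 23; level 2: 32 − 10 = 22. Standard stays.
Fragile (assigned level 0): level 0: 21 − 0 = 21; level 1: 28 − 12 = 16; level 2: 32 − 24 = 8. Fragile stays.
Every type prefers its assigned level; separation holds.

Yes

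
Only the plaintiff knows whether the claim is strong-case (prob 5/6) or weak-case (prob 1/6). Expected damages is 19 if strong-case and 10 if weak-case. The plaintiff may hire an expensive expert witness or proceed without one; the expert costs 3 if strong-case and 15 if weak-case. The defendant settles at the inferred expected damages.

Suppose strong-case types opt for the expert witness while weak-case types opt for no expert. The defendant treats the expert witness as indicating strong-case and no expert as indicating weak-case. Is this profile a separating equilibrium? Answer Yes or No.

Under these beliefs, the expert witness earns settlement 19 and no expert earns settlement 10.
strong-case: the expert witness nets 19 − 3 = 16; no expert nets 10. strong-case prefers the expert witness.
weak-case: the expert witness nets 19 − 15 = 4; no expert nets 10. weak-case prefers no expert.
Neither type deviates, so the separating profile is an equilibrium.

Yes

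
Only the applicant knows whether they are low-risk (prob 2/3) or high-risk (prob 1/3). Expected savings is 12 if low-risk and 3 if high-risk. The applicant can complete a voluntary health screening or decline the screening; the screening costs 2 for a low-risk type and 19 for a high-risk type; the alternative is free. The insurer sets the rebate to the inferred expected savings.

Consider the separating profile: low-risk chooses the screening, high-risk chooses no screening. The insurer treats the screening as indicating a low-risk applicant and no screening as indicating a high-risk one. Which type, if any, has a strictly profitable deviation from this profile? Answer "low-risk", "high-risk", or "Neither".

Neither

The screening pays 12; no screening pays 3.
low-risk: assigned the screening, nets 12 − 2 = 10; deviating to no screening nets 3.
high-risk: assigned no screening, nets 3; deviating to the screening nets 12 − 19 = -7.
Both types strictly prefer their assigned action; no profitable deviation.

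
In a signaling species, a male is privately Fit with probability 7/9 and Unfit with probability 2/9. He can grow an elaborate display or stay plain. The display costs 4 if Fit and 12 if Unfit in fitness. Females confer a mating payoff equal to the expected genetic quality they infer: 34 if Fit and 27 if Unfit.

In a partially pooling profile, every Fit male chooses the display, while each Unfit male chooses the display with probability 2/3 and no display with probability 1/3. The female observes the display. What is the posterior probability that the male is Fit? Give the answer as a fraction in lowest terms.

21/25

P(the display) = (7/9)·1 + (2/9)·(2/3) = 25/27.
By Bayes' rule, P(Fit | the display) = (7/9) / (25/27) = 21/25.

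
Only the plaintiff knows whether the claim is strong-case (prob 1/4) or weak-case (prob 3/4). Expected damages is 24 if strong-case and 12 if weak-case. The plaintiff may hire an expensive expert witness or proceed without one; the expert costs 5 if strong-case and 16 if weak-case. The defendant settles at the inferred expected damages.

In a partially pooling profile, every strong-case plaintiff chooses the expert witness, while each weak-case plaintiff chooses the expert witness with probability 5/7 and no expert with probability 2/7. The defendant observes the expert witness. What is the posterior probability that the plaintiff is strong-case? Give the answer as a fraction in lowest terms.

7/22

P(the expert witness) = (1/4)·1 + (3/4)·(5/7) = 11/14.
By Bayes' rule, P(strong-case | the expert witness) = (1/4) / (11/14) = 7/22.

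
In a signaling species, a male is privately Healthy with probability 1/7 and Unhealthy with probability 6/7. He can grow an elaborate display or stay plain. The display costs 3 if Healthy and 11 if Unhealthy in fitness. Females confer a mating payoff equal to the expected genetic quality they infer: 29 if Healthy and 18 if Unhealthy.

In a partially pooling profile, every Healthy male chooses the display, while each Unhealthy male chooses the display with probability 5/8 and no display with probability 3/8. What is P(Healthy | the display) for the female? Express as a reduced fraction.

4/19

P(the display) = (1/7)·1 + (6/7)·(5/8) = 19/28.
By Bayes' rule, P(Healthy | the display) = (1/7) / (19/28) = 4/19.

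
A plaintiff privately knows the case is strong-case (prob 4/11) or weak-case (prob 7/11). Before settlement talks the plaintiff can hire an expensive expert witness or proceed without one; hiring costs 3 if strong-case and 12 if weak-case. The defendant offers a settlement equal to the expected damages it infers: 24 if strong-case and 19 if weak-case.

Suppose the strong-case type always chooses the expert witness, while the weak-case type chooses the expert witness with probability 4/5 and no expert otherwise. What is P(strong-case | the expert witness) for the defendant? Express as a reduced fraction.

5/12

P(the expert witness) = (4/11)·1 + (7/11)·(4/5) = 48/55.
By Bayes' rule, P(strong-case | the expert witness) = (4/11) / (48/55) = 5/12.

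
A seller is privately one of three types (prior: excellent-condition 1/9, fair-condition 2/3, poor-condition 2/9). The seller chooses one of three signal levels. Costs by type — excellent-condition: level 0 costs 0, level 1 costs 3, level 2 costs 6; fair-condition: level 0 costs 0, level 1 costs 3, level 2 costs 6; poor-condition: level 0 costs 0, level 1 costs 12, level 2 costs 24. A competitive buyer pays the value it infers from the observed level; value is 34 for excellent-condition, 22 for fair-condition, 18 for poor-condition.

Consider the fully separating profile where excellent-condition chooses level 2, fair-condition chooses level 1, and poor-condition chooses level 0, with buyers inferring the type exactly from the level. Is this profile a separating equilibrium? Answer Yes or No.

No

Separating prices: level 2 → 34, level 1 → 22, level 0 → 18.
excellent-condition (assigned level 2): level 0: 18 − 0 = 18; level 1: 22 − 3 = 19; level 2: 34 − 6 = 28. excellent-condition stays.
fair-condition (assigned level 1): level 0: 18 − 0 = 18; level 1: 22 − 3 = 19; level 2: 34 − 6 = 28. fair-condition prefers level 2.
poor-condition (assigned level 0): level 0: 18 − 0 = 18; level 1: 22 − 12 = 10; level 2: 34 − 24 = 10. poor-condition stays.
At least one type deviates; the separating profile fails.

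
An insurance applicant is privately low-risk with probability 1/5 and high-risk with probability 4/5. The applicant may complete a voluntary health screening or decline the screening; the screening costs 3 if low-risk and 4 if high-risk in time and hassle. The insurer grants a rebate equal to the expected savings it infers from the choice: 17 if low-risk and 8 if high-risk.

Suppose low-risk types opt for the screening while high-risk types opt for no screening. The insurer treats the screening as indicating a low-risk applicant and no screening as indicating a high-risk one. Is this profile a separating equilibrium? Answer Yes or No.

Under these beliefs, the screening earns rebate 17 and no screening earns rebate 8.
low-risk: the screening nets 17 − 3 = 14; no screening nets 8. low-risk prefers the screening.
high-risk: the screening nets 17 − 4 = 13; no screening nets 8. high-risk would deviate to the screening.
high-risk has a profitable deviation, so the profile is not an equilibrium.

No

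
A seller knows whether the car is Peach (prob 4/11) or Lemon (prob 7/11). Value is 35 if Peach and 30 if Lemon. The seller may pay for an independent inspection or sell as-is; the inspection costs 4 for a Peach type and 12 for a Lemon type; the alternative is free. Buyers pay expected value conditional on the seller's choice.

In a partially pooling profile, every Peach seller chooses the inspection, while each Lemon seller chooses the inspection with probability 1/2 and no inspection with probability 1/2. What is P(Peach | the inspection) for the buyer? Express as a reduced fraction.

8/15

P(the inspection) = (4/11)·1 + (7/11)·(1/2) = 15/22.
By Bayes' rule, P(Peach | the inspection) = (4/11) / (15/22) = 8/15.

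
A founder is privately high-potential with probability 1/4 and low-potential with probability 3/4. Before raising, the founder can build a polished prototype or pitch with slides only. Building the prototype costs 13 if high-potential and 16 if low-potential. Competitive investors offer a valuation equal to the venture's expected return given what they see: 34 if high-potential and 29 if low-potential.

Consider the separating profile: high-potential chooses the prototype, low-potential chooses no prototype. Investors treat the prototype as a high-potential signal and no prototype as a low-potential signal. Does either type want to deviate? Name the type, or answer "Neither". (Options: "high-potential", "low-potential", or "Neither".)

The prototype pays 34; no prototype pays 29.
high-potential: assigned the prototype, nets 34 − 13 = 21; deviating to no prototype nets 29.
low-potential: assigned no prototype, nets 29; deviating to the prototype nets 34 − 16 = 18.
The high-potential type gains 8 by deviating.

high-potential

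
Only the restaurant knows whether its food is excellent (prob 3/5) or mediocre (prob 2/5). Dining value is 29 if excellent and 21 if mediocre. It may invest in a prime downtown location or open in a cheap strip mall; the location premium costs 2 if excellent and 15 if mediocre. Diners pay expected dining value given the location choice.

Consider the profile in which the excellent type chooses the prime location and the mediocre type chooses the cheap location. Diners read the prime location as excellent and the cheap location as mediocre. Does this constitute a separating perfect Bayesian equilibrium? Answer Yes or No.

Yes

Under these beliefs, the prime location earns price premium 29 and the cheap location earns price premium 21.
excellent: the prime location nets 29 − 2 = 27; the cheap location nets 21. excellent prefers the prime location.
mediocre: the prime location nets 29 − 15 = 14; the cheap location nets 21. mediocre prefers the cheap location.
Neither type deviates, so the separating profile is an equilibrium.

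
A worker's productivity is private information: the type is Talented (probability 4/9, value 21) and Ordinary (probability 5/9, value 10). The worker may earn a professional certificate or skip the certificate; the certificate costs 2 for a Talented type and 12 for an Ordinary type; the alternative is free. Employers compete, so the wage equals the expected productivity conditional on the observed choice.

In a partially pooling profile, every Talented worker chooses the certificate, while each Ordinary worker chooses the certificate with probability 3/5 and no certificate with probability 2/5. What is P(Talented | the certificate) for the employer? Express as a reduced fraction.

4/7

P(the certificate) = (4/9)·1 + (5/9)·(3/5) = 7/9.
By Bayes' rule, P(Talented | the certificate) = (4/9) / (7/9) = 4/7.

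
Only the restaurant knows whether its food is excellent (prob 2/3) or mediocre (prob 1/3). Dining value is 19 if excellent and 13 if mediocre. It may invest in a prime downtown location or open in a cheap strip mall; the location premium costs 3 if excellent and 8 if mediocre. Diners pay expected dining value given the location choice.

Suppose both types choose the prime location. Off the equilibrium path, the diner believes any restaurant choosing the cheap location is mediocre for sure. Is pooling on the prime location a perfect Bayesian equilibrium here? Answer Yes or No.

No

On path, the diner holds the prior and pays 2/3·19 + 1/3·13 = 17. Off path (the cheap location), believing mediocre, it pays 13.
excellent: the prime location nets 17 − 3 = 14; the cheap location nets 13. excellent stays.
mediocre: the prime location nets 17 − 8 = 9; the cheap location nets 13. mediocre would deviate.
A type deviates, so pooling fails.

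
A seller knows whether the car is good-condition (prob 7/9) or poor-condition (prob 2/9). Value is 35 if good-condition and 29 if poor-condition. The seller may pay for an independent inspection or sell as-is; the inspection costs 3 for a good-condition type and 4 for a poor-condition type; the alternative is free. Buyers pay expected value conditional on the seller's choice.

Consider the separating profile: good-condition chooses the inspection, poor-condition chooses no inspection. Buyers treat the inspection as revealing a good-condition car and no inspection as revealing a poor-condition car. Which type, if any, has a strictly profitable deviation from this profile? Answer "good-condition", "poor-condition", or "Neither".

The inspection pays 35; no inspection pays 29.
good-condition: assigned the inspection, nets 35 − 3 = 32; deviating to no inspection nets 29.
poor-condition: assigned no inspection, nets 29; deviating to the inspection nets 35 − 4 = 31.
The poor-condition type gains 2 by deviating.

poor-condition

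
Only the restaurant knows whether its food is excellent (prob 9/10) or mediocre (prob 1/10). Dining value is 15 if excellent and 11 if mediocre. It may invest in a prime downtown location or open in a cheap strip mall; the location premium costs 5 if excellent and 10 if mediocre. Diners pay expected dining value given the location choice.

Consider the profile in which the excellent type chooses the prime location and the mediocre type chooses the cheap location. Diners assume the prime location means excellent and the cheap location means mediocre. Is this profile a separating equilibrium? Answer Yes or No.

No

Under these beliefs, the prime location earns price premium 15 and the cheap location earns price premium 11.
excellent: the prime location nets 15 − 5 = 10; the cheap location nets 11. excellent would deviate to the cheap location.
mediocre: the prime location nets 15 − 10 = 5; the cheap location nets 11. mediocre prefers the cheap location.
excellent has a profitable deviation, so the profile is not an equilibrium.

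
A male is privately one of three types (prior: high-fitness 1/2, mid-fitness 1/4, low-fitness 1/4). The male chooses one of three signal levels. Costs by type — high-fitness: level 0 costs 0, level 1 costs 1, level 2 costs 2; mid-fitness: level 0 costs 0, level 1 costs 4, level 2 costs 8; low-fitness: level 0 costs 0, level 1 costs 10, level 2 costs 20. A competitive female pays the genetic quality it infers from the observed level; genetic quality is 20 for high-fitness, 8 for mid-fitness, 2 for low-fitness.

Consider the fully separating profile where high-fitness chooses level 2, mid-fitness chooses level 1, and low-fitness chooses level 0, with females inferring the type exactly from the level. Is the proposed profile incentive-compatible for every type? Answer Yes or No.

Separating mating payoffs: level 2 → 20, level 1 → 8, level 0 → 2.
high-fitness (assigned level 2): level 0: 2 − 0 = 2; level 1: 8 − 1 = 7; level 2: 20 − 2 = 18. high-fitness stays.
mid-fitness (assigned level 1): level 0: 2 − 0 = 2; level 1: 8 − 4 = 4; level 2: 20 − 8 = 12. mid-fitness prefers level 2.
low-fitness (assigned level 0): level 0: 2 − 0 = 2; level 1: 8 − 10 = -2; level 2: 20 − 20 = 0. low-fitness stays.
At least one type deviates; the separating profile fails.

No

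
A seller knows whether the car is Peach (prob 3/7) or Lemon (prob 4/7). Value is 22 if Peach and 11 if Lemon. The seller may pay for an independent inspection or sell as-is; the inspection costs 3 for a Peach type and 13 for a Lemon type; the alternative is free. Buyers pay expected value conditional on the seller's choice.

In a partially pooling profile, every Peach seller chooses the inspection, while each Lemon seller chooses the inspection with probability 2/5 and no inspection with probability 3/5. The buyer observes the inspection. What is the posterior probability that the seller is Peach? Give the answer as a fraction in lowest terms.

P(the inspection) = (3/7)·1 + (4/7)·(2/5) = 23/35.
By Bayes' rule, P(Peach | the inspection) = (3/7) / (23/35) = 15/23.

15/23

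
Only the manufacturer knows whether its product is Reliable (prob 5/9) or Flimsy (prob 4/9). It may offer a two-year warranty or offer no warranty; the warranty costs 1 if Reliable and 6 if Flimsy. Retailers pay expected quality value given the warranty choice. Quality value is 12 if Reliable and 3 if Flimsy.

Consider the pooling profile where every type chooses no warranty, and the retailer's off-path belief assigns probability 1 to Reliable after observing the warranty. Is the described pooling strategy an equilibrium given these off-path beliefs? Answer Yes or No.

No

On path, the retailer holds the prior and pays 5/9·12 + 4/9·3 = 8. Off path (the warranty), believing Reliable, it pays 12.
Reliable: no warranty nets 8; the warranty nets 12 − 1 = 11. Reliable would deviate.
Flimsy: no warranty nets 8; the warranty nets 12 − 6 = 6. Flimsy stays.
A type deviates, so pooling fails.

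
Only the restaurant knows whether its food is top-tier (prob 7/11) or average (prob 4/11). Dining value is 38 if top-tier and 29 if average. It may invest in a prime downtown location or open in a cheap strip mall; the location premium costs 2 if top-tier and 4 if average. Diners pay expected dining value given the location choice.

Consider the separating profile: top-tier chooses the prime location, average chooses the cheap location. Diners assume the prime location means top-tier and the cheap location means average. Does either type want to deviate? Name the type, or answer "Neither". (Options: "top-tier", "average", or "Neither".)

average

The prime location pays 38; the cheap location pays 29.
top-tier: assigned the prime location, nets 38 − 2 = 36; deviating to the cheap location nets 29.
average: assigned the cheap location, nets 29; deviating to the prime location nets 38 − 4 = 34.
The average type gains 5 by deviating.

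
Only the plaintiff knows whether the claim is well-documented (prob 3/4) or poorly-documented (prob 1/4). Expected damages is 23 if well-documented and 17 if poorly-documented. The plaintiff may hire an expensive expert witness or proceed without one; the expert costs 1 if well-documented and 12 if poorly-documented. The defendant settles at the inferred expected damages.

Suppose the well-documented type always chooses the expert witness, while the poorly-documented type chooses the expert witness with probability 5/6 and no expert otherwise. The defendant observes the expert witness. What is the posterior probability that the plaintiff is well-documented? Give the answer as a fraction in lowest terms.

18/23

P(the expert witness) = (3/4)·1 + (1/4)·(5/6) = 23/24.
By Bayes' rule, P(well-documented | the expert witness) = (3/4) / (23/24) = 18/23.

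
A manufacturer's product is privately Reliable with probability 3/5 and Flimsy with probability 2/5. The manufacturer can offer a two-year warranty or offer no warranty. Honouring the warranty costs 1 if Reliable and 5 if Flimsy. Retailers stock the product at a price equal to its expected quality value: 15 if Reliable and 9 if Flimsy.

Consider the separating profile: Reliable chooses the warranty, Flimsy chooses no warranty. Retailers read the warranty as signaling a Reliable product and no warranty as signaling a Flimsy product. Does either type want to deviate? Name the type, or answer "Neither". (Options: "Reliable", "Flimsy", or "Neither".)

The warranty pays 15; no warranty pays 9.
Reliable: assigned the warranty, nets 15 − 1 = 14; deviating to no warranty nets 9.
Flimsy: assigned no warranty, nets 9; deviating to the warranty nets 15 − 5 = 10.
The Flimsy type gains 1 by deviating.

Flimsy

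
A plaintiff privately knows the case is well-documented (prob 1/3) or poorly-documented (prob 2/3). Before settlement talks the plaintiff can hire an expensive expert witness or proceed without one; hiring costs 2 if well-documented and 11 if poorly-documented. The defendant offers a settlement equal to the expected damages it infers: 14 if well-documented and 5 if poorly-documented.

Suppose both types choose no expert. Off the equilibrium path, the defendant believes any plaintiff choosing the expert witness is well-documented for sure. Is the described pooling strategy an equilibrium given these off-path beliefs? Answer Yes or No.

No

On path, the defendant holds the prior and pays 1/3·14 + 2/3·5 = 8. Off path (the expert witness), believing well-documented, it pays 14.
well-documented: no expert nets 8; the expert witness nets 14 − 2 = 12. well-documented would deviate.
poorly-documented: no expert nets 8; the expert witness nets 14 − 11 = 3. poorly-documented stays.
A type deviates, so pooling fails.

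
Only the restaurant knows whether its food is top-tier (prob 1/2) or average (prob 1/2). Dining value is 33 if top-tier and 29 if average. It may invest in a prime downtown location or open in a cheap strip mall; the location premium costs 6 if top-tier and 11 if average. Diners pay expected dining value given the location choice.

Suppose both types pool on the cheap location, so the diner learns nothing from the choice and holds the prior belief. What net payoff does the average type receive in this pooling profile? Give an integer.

31

Pooled price premium = 1/2·33 + 1/2·29 = 31.
average pays no cost for the cheap location, so net payoff = 31.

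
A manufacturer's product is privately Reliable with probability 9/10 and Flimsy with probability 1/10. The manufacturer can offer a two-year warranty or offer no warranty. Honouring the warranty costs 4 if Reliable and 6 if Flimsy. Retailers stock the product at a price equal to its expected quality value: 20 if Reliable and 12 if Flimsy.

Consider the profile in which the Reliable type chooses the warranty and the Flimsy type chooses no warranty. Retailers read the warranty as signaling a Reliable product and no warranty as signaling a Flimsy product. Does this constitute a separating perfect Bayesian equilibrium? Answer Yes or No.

No

Under these beliefs, the warranty earns price 20 and no warranty earns price 12.
Reliable: the warranty nets 20 − 4 = 16; no warranty nets 12. Reliable prefers the warranty.
Flimsy: the warranty nets 20 − 6 = 14; no warranty nets 12. Flimsy would deviate to the warranty.
Flimsy has a profitable deviation, so the profile is not an equilibrium.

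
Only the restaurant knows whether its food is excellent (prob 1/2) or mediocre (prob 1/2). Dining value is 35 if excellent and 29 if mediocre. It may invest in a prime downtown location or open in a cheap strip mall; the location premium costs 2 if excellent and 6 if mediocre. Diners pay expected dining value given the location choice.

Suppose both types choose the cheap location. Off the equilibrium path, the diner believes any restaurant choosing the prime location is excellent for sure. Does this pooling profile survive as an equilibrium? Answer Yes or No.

On path, the diner holds the prior and pays 1/2·35 + 1/2·29 = 32. Off path (the prime location), believing excellent, it pays 35.
excellent: the cheap location nets 32; the prime location nets 35 − 2 = 33. excellent would deviate.
mediocre: the cheap location nets 32; the prime location nets 35 − 6 = 29. mediocre stays.
A type deviates, so pooling fails.

No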